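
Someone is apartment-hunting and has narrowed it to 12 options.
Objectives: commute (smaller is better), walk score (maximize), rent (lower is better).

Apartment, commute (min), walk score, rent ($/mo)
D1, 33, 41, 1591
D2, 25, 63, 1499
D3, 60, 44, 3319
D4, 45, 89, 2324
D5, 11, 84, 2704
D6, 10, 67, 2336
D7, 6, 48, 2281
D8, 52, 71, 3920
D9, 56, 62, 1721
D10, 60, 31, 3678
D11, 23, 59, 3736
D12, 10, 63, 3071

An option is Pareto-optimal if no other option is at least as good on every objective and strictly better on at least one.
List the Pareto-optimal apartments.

D1: dominated by D2 (commute 25≤33, walk score 63≥41, rent 1499≤1591).
D2: not dominated (best rent).
D3: dominated by D2 (commute 25≤60, walk score 63≥44, rent 1499≤3319).
D4: not dominated (best walk score).
D5: not dominated.
D6: not dominated.
D7: not dominated (best commute).
D8: dominated by D4 (commute 45≤52, walk score 89≥71, rent 2324≤3920).
D9: dominated by D2 (commute 25≤56, walk score 63≥62, rent 1499≤1721).
D10: dominated by D1 (commute 33≤60, walk score 41≥31, rent 1591≤3678).
D11: dominated by D5 (commute 11≤23, walk score 84≥59, rent 2704≤3736).
D12: dominated by D6 (commute 10≤10, walk score 67≥63, rent 2336≤3071).

D2, D4, D5, D6, D7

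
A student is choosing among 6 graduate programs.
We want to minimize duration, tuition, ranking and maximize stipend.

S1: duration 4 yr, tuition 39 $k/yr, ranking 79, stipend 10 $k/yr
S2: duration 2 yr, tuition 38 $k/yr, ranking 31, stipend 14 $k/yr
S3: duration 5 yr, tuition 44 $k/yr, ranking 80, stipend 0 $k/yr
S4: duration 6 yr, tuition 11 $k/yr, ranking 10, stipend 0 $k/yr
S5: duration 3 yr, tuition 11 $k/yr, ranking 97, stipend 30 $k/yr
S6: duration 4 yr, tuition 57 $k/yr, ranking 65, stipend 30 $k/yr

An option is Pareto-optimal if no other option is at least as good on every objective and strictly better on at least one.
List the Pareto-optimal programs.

S1: dominated by S2 (duration 2≤4, tuition 38≤39, ranking 31≤79, stipend 14≥10).
S2: not dominated (best duration).
S3: dominated by S1 (duration 4≤5, tuition 39≤44, ranking 79≤80, stipend 10≥0).
S4: not dominated (best ranking).
S5: not dominated.
S6: not dominated.

S2, S4, S5, S6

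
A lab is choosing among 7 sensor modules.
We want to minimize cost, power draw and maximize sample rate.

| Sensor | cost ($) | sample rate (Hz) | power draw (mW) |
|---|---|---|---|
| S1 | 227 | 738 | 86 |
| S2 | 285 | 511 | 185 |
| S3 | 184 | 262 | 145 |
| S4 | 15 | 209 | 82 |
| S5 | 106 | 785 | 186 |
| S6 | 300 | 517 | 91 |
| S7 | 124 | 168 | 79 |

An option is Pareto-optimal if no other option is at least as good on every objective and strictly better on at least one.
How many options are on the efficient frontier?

5

S1: not dominated.
S2: dominated by S1 (cost 227≤285, sample rate 738≥511, power draw 86≤185).
S3: not dominated.
S4: not dominated (best cost).
S5: not dominated (best sample rate).
S6: dominated by S1 (cost 227≤300, sample rate 738≥517, power draw 86≤91).
S7: not dominated (best power draw).
Pareto-optimal: S1, S3, S4, S5, S7 → 5.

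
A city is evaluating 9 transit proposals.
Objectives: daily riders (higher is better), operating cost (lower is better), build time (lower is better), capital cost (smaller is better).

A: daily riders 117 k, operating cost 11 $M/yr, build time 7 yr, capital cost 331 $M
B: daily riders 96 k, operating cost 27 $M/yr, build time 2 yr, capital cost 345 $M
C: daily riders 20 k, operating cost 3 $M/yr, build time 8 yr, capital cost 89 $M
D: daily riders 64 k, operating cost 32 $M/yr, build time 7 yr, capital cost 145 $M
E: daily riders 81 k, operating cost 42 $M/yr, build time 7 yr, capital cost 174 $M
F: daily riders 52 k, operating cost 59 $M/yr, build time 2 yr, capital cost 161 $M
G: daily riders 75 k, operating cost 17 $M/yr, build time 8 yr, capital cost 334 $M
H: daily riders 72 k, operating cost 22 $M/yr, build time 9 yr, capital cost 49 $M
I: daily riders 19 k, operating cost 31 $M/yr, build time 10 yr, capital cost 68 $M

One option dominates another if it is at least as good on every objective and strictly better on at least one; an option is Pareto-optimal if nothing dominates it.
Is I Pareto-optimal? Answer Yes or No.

No

H vs I: daily riders 72≥19, operating cost 22≤31, build time 9≤10, capital cost 49≤68 — H is at least as good on every objective and strictly better on at least one, so H dominates I.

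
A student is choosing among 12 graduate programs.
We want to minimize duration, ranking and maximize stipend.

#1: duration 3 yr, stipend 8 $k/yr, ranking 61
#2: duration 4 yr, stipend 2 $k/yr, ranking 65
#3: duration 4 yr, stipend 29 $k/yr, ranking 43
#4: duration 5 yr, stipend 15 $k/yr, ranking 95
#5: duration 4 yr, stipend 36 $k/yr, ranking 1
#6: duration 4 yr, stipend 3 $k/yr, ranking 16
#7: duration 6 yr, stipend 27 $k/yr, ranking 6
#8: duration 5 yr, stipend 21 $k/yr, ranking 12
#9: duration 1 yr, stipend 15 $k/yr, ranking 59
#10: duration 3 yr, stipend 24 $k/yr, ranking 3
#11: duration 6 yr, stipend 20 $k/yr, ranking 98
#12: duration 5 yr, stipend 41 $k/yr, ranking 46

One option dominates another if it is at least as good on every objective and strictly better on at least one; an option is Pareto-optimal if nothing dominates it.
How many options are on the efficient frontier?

4

#1: dominated by #9 (duration 1≤3, stipend 15≥8, ranking 59≤61).
#2: dominated by #1 (duration 3≤4, stipend 8≥2, ranking 61≤65).
#3: dominated by #5 (duration 4≤4, stipend 36≥29, ranking 1≤43).
#4: dominated by #3 (duration 4≤5, stipend 29≥15, ranking 43≤95).
#5: not dominated (best ranking).
#6: dominated by #5 (duration 4≤4, stipend 36≥3, ranking 1≤16).
#7: dominated by #5 (duration 4≤6, stipend 36≥27, ranking 1≤6).
#8: dominated by #5 (duration 4≤5, stipend 36≥21, ranking 1≤12).
#9: not dominated (best duration).
#10: not dominated.
#11: dominated by #3 (duration 4≤6, stipend 29≥20, ranking 43≤98).
#12: not dominated (best stipend).
Pareto-optimal: #5, #9, #10, #12 → 4.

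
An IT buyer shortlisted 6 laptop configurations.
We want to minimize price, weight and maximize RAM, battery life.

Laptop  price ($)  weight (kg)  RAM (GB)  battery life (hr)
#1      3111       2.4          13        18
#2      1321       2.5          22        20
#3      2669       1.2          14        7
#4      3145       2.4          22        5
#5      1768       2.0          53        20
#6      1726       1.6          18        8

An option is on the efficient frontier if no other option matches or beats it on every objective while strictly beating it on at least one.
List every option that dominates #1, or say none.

#5: price 1768≤3111, weight 2.0≤2.4, RAM 53≥13, battery life 20≥18 — dominates #1.
Others (#2, #3, #4, #6) are each worse than #1 on at least one objective.

#5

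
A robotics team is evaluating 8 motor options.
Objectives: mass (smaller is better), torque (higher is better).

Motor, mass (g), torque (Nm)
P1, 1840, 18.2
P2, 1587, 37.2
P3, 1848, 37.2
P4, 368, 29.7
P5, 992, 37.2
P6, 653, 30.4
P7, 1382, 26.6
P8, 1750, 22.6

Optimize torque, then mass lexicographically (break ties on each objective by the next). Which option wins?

First maximize torque: best is 37.2, kept {P2, P3, P5}.
Then minimize mass: best is 992, kept {P5}.

P5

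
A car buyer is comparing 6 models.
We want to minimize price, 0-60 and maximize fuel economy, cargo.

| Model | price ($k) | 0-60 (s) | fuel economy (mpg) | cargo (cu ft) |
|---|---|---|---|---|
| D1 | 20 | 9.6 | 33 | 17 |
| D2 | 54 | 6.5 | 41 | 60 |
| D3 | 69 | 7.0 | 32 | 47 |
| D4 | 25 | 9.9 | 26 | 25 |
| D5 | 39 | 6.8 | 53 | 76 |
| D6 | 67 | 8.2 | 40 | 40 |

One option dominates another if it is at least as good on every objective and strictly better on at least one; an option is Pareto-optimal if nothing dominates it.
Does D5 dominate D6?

Yes

D5 vs D6: price 39≤67, 0-60 6.8≤8.2, fuel economy 53≥40, cargo 76≥40 — D5 is at least as good on every objective with at least one strict improvement.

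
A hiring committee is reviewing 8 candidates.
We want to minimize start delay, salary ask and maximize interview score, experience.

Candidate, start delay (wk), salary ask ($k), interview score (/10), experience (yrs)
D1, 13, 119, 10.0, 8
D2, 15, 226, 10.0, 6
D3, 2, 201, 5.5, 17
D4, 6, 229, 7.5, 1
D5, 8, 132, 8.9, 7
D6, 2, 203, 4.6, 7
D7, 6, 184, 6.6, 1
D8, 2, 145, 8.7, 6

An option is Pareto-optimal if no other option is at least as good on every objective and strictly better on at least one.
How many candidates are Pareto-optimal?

D1: not dominated (best salary ask).
D2: dominated by D1 (start delay 13≤15, salary ask 119≤226, interview score 10.0≥10.0, experience 8≥6).
D3: not dominated (best experience).
D4: dominated by D8 (start delay 2≤6, salary ask 145≤229, interview score 8.7≥7.5, experience 6≥1).
D5: not dominated.
D6: dominated by D3 (start delay 2≤2, salary ask 201≤203, interview score 5.5≥4.6, experience 17≥7).
D7: dominated by D8 (start delay 2≤6, salary ask 145≤184, interview score 8.7≥6.6, experience 6≥1).
D8: not dominated.
Pareto-optimal: D1, D3, D5, D8 → 4.

4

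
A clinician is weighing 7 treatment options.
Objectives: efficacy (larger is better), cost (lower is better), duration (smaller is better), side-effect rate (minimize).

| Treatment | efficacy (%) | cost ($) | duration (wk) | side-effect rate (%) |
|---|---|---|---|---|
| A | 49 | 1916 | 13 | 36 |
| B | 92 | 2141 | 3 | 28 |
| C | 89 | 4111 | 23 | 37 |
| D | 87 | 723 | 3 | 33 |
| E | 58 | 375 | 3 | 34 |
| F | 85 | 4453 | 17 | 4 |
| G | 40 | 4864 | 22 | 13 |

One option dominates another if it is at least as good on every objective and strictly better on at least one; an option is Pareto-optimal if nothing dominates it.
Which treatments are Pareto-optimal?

A: dominated by D (efficacy 87≥49, cost 723≤1916, duration 3≤13, side-effect rate 33≤36).
B: not dominated (best efficacy).
C: dominated by B (efficacy 92≥89, cost 2141≤4111, duration 3≤23, side-effect rate 28≤37).
D: not dominated.
E: not dominated (best cost).
F: not dominated (best side-effect rate).
G: dominated by F (efficacy 85≥40, cost 4453≤4864, duration 17≤22, side-effect rate 4≤13).

B, D, E, F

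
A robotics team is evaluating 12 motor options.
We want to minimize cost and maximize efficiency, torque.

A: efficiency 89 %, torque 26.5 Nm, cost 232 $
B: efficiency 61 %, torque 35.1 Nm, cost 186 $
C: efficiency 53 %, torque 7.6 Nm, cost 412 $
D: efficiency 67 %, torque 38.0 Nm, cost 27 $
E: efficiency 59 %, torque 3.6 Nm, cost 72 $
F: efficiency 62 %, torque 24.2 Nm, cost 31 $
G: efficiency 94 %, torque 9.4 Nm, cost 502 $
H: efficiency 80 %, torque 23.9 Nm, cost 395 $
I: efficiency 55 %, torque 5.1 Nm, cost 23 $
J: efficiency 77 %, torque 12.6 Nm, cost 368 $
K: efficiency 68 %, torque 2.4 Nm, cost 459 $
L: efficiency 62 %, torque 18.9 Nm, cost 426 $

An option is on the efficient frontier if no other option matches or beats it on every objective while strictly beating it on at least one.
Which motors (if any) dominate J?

A

A: efficiency 89≥77, torque 26.5≥12.6, cost 232≤368 — dominates J.
Others (B, C, D, E, F, G, H, I, K, L) are each worse than J on at least one objective.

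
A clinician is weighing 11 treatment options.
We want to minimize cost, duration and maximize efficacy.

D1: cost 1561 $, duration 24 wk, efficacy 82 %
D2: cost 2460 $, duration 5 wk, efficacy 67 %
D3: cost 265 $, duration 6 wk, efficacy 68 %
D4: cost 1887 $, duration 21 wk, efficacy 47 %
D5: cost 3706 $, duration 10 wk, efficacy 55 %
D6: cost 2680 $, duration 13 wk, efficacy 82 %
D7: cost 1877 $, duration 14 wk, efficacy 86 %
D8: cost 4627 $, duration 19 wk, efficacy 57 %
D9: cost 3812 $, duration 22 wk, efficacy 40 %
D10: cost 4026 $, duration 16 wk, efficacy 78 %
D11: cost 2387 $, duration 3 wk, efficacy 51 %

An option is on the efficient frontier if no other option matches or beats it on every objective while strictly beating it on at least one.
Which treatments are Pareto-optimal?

D1, D2, D3, D6, D7, D11

D1: not dominated.
D2: not dominated.
D3: not dominated (best cost).
D4: dominated by D3 (cost 265≤1887, duration 6≤21, efficacy 68≥47).
D5: dominated by D2 (cost 2460≤3706, duration 5≤10, efficacy 67≥55).
D6: not dominated.
D7: not dominated (best efficacy).
D8: dominated by D2 (cost 2460≤4627, duration 5≤19, efficacy 67≥57).
D9: dominated by D2 (cost 2460≤3812, duration 5≤22, efficacy 67≥40).
D10: dominated by D6 (cost 2680≤4026, duration 13≤16, efficacy 82≥78).
D11: not dominated (best duration).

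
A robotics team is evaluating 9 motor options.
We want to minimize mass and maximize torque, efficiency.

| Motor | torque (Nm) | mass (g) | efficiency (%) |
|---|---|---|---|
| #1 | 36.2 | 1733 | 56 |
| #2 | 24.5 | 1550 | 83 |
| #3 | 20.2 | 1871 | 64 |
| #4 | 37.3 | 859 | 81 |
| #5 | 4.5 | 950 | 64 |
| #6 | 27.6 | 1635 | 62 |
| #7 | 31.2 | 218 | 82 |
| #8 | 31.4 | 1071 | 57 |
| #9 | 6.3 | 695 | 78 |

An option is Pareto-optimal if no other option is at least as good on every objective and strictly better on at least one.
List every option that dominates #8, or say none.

#4: torque 37.3≥31.4, mass 859≤1071, efficiency 81≥57 — dominates #8.
Others (#1, #2, #3, #5, #6, #7, #9) are each worse than #8 on at least one objective.

#4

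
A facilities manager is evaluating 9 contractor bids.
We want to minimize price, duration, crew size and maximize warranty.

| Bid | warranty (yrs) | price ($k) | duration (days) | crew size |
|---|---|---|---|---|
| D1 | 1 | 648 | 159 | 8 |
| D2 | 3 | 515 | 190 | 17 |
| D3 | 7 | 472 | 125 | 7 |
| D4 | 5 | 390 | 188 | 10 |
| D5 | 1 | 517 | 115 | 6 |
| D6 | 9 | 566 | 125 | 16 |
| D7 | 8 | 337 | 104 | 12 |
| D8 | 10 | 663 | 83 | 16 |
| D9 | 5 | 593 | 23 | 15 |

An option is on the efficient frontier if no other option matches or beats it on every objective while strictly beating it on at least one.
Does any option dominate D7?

D1: worse on warranty (1 vs 8).
D2: worse on warranty (3 vs 8).
D3: worse on warranty (7 vs 8).
D4: worse on warranty (5 vs 8).
D5: worse on warranty (1 vs 8).
D6: worse on price (566 vs 337).
D8: worse on price (663 vs 337).
D9: worse on warranty (5 vs 8).
No option is at least as good as D7 on every objective and strictly better on one.

No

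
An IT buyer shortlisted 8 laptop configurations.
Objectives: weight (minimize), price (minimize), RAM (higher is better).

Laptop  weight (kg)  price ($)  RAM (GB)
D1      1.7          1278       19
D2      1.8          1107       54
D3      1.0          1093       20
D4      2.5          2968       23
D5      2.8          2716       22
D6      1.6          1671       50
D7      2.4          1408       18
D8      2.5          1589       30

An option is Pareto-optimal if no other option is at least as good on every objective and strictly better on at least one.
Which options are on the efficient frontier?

D2, D3, D6

D1: dominated by D3 (weight 1.0≤1.7, price 1093≤1278, RAM 20≥19).
D2: not dominated (best RAM).
D3: not dominated (best weight).
D4: dominated by D2 (weight 1.8≤2.5, price 1107≤2968, RAM 54≥23).
D5: dominated by D2 (weight 1.8≤2.8, price 1107≤2716, RAM 54≥22).
D6: not dominated.
D7: dominated by D1 (weight 1.7≤2.4, price 1278≤1408, RAM 19≥18).
D8: dominated by D2 (weight 1.8≤2.5, price 1107≤1589, RAM 54≥30).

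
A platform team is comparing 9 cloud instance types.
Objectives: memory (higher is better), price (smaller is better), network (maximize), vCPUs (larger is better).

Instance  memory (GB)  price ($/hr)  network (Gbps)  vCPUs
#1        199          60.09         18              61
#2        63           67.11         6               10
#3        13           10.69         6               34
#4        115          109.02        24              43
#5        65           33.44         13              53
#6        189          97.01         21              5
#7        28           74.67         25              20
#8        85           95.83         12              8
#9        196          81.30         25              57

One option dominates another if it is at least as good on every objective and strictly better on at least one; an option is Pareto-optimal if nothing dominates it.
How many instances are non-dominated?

#1: not dominated (best memory).
#2: dominated by #1 (memory 199≥63, price 60.09≤67.11, network 18≥6, vCPUs 61≥10).
#3: not dominated (best price).
#4: dominated by #9 (memory 196≥115, price 81.30≤109.02, network 25≥24, vCPUs 57≥43).
#5: not dominated.
#6: dominated by #9 (memory 196≥189, price 81.30≤97.01, network 25≥21, vCPUs 57≥5).
#7: not dominated.
#8: dominated by #1 (memory 199≥85, price 60.09≤95.83, network 18≥12, vCPUs 61≥8).
#9: not dominated.
Pareto-optimal: #1, #3, #5, #7, #9 → 5.

5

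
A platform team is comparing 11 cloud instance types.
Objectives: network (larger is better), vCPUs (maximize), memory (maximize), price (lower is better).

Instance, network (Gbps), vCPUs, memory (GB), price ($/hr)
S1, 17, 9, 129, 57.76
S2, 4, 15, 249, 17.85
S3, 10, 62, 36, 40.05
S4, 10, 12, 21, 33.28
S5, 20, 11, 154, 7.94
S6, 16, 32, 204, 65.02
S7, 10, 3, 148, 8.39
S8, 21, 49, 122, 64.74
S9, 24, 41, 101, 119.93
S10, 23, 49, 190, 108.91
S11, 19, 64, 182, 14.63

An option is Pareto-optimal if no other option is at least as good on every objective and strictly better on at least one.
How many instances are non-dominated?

7

S1: dominated by S5 (network 20≥17, vCPUs 11≥9, memory 154≥129, price 7.94≤57.76).
S2: not dominated (best memory).
S3: dominated by S11 (network 19≥10, vCPUs 64≥62, memory 182≥36, price 14.63≤40.05).
S4: dominated by S11 (network 19≥10, vCPUs 64≥12, memory 182≥21, price 14.63≤33.28).
S5: not dominated (best price).
S6: not dominated.
S7: dominated by S5 (network 20≥10, vCPUs 11≥3, memory 154≥148, price 7.94≤8.39).
S8: not dominated.
S9: not dominated (best network).
S10: not dominated.
S11: not dominated (best vCPUs).
Pareto-optimal: S2, S5, S6, S8, S9, S10, S11 → 7.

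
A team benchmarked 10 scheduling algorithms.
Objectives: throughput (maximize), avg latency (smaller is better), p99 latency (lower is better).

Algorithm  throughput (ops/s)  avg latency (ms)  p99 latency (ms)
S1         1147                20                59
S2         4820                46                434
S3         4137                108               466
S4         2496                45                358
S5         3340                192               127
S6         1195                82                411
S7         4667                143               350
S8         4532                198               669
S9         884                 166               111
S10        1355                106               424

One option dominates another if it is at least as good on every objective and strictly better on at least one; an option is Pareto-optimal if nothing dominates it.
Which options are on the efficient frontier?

S1, S2, S4, S5, S7

S1: not dominated (best avg latency).
S2: not dominated (best throughput).
S3: dominated by S2 (throughput 4820≥4137, avg latency 46≤108, p99 latency 434≤466).
S4: not dominated.
S5: not dominated.
S6: dominated by S4 (throughput 2496≥1195, avg latency 45≤82, p99 latency 358≤411).
S7: not dominated.
S8: dominated by S2 (throughput 4820≥4532, avg latency 46≤198, p99 latency 434≤669).
S9: dominated by S1 (throughput 1147≥884, avg latency 20≤166, p99 latency 59≤111).
S10: dominated by S4 (throughput 2496≥1355, avg latency 45≤106, p99 latency 358≤424).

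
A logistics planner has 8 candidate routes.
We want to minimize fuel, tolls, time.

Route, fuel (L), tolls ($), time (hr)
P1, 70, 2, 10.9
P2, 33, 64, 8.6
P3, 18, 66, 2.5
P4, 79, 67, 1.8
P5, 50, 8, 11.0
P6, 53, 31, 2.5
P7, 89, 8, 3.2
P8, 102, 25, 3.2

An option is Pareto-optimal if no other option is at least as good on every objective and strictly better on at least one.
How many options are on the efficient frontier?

7

P1: not dominated (best tolls).
P2: not dominated.
P3: not dominated (best fuel).
P4: not dominated (best time).
P5: not dominated.
P6: not dominated.
P7: not dominated.
P8: dominated by P7 (fuel 89≤102, tolls 8≤25, time 3.2≤3.2).
Pareto-optimal: P1, P2, P3, P4, P5, P6, P7 → 7.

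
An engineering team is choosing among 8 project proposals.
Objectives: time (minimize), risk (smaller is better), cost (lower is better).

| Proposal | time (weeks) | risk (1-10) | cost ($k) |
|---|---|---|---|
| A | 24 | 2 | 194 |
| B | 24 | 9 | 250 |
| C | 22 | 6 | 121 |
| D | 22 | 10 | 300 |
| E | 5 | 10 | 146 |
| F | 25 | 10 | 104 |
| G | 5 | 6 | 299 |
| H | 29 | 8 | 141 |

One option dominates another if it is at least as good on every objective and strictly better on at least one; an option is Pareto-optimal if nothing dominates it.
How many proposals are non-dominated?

5

A: not dominated (best risk).
B: dominated by A (time 24≤24, risk 2≤9, cost 194≤250).
C: not dominated.
D: dominated by C (time 22≤22, risk 6≤10, cost 121≤300).
E: not dominated.
F: not dominated (best cost).
G: not dominated.
H: dominated by C (time 22≤29, risk 6≤8, cost 121≤141).
Pareto-optimal: A, C, E, F, G → 5.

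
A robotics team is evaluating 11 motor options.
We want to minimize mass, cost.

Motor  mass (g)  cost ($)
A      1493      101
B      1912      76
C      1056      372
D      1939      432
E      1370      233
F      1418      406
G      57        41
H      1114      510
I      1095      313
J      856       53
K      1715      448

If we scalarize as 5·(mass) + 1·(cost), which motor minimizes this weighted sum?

A: 5·1493 + 1·101 = 7566
B: 5·1912 + 1·76 = 9636
C: 5·1056 + 1·372 = 5652
D: 5·1939 + 1·432 = 10127
E: 5·1370 + 1·233 = 7083
F: 5·1418 + 1·406 = 7496
G: 5·57 + 1·41 = 326
H: 5·1114 + 1·510 = 6080
I: 5·1095 + 1·313 = 5788
J: 5·856 + 1·53 = 4333
K: 5·1715 + 1·448 = 9023
Lowest: G at 326.

G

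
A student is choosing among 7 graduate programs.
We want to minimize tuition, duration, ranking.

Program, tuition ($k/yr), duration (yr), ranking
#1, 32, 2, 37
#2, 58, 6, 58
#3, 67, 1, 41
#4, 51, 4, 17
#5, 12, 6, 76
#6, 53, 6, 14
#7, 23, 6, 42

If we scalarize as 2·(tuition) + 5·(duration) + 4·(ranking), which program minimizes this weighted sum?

#4

#1: 2·32 + 5·2 + 4·37 = 222
#2: 2·58 + 5·6 + 4·58 = 378
#3: 2·67 + 5·1 + 4·41 = 303
#4: 2·51 + 5·4 + 4·17 = 190
#5: 2·12 + 5·6 + 4·76 = 358
#6: 2·53 + 5·6 + 4·14 = 192
#7: 2·23 + 5·6 + 4·42 = 244
Lowest: #4 at 190.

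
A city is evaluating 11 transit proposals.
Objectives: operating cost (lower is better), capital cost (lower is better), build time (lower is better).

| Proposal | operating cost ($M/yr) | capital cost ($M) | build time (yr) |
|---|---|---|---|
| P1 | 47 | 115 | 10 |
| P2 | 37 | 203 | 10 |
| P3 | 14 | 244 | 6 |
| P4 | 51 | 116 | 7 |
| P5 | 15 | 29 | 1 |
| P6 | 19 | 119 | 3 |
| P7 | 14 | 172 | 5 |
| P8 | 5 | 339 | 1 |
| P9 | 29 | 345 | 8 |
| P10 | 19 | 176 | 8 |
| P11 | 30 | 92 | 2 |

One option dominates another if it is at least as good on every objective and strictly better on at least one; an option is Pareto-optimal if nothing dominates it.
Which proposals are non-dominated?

P5, P7, P8

P1: dominated by P5 (operating cost 15≤47, capital cost 29≤115, build time 1≤10).
P2: dominated by P5 (operating cost 15≤37, capital cost 29≤203, build time 1≤10).
P3: dominated by P7 (operating cost 14≤14, capital cost 172≤244, build time 5≤6).
P4: dominated by P5 (operating cost 15≤51, capital cost 29≤116, build time 1≤7).
P5: not dominated (best capital cost).
P6: dominated by P5 (operating cost 15≤19, capital cost 29≤119, build time 1≤3).
P7: not dominated.
P8: not dominated (best operating cost).
P9: dominated by P3 (operating cost 14≤29, capital cost 244≤345, build time 6≤8).
P10: dominated by P5 (operating cost 15≤19, capital cost 29≤176, build time 1≤8).
P11: dominated by P5 (operating cost 15≤30, capital cost 29≤92, build time 1≤2).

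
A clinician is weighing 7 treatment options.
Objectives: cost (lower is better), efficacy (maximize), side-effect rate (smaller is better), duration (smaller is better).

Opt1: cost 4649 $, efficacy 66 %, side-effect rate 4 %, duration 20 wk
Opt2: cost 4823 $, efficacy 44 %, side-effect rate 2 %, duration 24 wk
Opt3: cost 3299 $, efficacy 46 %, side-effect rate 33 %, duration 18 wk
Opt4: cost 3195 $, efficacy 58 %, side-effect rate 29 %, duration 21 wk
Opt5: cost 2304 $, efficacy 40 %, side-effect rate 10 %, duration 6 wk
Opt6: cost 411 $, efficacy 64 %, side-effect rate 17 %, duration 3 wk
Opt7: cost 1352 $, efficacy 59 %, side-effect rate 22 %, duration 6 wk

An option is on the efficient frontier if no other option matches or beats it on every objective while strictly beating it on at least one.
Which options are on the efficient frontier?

Opt1: not dominated (best efficacy).
Opt2: not dominated (best side-effect rate).
Opt3: dominated by Opt6 (cost 411≤3299, efficacy 64≥46, side-effect rate 17≤33, duration 3≤18).
Opt4: dominated by Opt6 (cost 411≤3195, efficacy 64≥58, side-effect rate 17≤29, duration 3≤21).
Opt5: not dominated.
Opt6: not dominated (best cost).
Opt7: dominated by Opt6 (cost 411≤1352, efficacy 64≥59, side-effect rate 17≤22, duration 3≤6).

Opt1, Opt2, Opt5, Opt6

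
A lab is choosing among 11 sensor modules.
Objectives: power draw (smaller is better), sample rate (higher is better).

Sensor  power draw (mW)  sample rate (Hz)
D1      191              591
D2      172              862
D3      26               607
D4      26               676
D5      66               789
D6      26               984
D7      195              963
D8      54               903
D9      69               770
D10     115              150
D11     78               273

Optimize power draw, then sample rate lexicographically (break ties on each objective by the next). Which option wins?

D6

First minimize power draw: best is 26, kept {D3, D4, D6}.
Then maximize sample rate: best is 984, kept {D6}.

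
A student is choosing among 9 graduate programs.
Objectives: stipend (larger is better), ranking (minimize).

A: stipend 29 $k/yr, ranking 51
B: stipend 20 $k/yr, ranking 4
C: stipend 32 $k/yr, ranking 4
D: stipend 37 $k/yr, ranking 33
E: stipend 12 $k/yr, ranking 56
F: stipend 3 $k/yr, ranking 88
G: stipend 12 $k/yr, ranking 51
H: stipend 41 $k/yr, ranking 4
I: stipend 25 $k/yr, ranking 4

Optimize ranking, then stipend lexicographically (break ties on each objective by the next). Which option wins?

H

First minimize ranking: best is 4, kept {B, C, H, I}.
Then maximize stipend: best is 41, kept {H}.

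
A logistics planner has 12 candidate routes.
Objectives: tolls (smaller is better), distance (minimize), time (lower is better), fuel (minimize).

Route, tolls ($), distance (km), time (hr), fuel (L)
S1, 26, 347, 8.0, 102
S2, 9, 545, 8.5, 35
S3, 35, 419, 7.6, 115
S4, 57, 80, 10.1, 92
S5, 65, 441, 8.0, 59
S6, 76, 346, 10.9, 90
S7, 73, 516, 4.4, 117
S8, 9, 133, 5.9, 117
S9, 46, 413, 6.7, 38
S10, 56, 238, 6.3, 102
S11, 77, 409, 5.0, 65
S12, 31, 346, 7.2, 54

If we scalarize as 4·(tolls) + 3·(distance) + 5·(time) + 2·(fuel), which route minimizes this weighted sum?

S1: 4·26 + 3·347 + 5·8.0 + 2·102 = 1389.0
S2: 4·9 + 3·545 + 5·8.5 + 2·35 = 1783.5
S3: 4·35 + 3·419 + 5·7.6 + 2·115 = 1665.0
S4: 4·57 + 3·80 + 5·10.1 + 2·92 = 702.5
S5: 4·65 + 3·441 + 5·8.0 + 2·59 = 1741.0
S6: 4·76 + 3·346 + 5·10.9 + 2·90 = 1576.5
S7: 4·73 + 3·516 + 5·4.4 + 2·117 = 2096.0
S8: 4·9 + 3·133 + 5·5.9 + 2·117 = 698.5
S9: 4·46 + 3·413 + 5·6.7 + 2·38 = 1532.5
S10: 4·56 + 3·238 + 5·6.3 + 2·102 = 1173.5
S11: 4·77 + 3·409 + 5·5.0 + 2·65 = 1690.0
S12: 4·31 + 3·346 + 5·7.2 + 2·54 = 1306.0
Lowest: S8 at 698.5.

S8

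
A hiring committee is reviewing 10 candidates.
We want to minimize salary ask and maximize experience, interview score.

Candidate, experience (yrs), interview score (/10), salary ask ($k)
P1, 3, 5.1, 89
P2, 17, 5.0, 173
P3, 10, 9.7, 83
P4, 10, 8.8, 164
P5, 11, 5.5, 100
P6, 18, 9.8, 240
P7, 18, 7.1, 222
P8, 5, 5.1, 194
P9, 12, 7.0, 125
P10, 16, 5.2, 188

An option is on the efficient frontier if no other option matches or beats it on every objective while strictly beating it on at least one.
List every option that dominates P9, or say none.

P1: worse on experience (3 vs 12).
P2: worse on interview score (5.0 vs 7.0).
P3: worse on experience (10 vs 12).
P4: worse on experience (10 vs 12).
P5: worse on experience (11 vs 12).
P6: worse on salary ask (240 vs 125).
P7: worse on salary ask (222 vs 125).
P8: worse on experience (5 vs 12).
P10: worse on interview score (5.2 vs 7.0).
No option dominates P9.

none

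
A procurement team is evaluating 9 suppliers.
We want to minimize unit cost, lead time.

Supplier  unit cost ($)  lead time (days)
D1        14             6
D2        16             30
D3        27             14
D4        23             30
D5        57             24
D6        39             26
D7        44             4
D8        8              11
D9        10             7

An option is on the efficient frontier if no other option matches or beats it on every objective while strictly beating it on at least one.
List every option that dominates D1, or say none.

D2: worse on unit cost (16 vs 14).
D3: worse on unit cost (27 vs 14).
D4: worse on unit cost (23 vs 14).
D5: worse on unit cost (57 vs 14).
D6: worse on unit cost (39 vs 14).
D7: worse on unit cost (44 vs 14).
D8: worse on lead time (11 vs 6).
D9: worse on lead time (7 vs 6).
No option dominates D1.

none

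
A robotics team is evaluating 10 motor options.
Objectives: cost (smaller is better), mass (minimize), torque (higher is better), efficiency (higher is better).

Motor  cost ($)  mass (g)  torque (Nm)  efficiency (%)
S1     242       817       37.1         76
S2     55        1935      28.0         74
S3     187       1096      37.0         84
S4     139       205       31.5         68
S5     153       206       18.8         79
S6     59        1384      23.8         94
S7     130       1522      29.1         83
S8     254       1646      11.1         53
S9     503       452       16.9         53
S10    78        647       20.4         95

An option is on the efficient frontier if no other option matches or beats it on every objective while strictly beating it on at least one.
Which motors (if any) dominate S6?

S1: worse on cost (242 vs 59).
S2: worse on mass (1935 vs 1384).
S3: worse on cost (187 vs 59).
S4: worse on cost (139 vs 59).
S5: worse on cost (153 vs 59).
S7: worse on cost (130 vs 59).
S8: worse on cost (254 vs 59).
S9: worse on cost (503 vs 59).
S10: worse on cost (78 vs 59).
No option dominates S6.

none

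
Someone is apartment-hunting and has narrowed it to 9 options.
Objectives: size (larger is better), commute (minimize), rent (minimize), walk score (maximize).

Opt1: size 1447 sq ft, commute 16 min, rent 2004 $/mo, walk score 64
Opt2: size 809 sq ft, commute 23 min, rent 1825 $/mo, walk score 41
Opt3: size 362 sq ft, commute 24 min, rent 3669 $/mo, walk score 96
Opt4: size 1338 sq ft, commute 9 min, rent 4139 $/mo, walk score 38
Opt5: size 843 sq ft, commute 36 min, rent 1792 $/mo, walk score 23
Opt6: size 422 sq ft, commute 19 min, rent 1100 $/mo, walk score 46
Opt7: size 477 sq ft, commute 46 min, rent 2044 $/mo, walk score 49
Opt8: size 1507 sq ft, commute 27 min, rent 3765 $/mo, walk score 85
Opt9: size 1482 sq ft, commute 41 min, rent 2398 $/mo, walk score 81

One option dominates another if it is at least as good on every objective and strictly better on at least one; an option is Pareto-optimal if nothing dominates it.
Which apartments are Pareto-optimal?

Opt1, Opt2, Opt3, Opt4, Opt5, Opt6, Opt8, Opt9

Opt1: not dominated.
Opt2: not dominated.
Opt3: not dominated (best walk score).
Opt4: not dominated (best commute).
Opt5: not dominated.
Opt6: not dominated (best rent).
Opt7: dominated by Opt1 (size 1447≥477, commute 16≤46, rent 2004≤2044, walk score 64≥49).
Opt8: not dominated (best size).
Opt9: not dominated.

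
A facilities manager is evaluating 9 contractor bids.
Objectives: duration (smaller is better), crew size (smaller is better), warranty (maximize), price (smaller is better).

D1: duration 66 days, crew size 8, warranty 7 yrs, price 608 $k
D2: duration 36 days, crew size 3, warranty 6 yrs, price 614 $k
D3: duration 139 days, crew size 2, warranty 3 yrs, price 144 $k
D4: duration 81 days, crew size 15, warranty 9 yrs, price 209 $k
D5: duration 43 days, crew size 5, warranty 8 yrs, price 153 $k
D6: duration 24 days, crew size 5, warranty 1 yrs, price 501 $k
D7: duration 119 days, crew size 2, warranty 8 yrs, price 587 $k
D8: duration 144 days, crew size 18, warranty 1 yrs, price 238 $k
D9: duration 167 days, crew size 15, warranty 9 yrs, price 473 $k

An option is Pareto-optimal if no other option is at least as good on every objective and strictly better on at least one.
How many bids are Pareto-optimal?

D1: dominated by D5 (duration 43≤66, crew size 5≤8, warranty 8≥7, price 153≤608).
D2: not dominated.
D3: not dominated (best price).
D4: not dominated.
D5: not dominated.
D6: not dominated (best duration).
D7: not dominated.
D8: dominated by D3 (duration 139≤144, crew size 2≤18, warranty 3≥1, price 144≤238).
D9: dominated by D4 (duration 81≤167, crew size 15≤15, warranty 9≥9, price 209≤473).
Pareto-optimal: D2, D3, D4, D5, D6, D7 → 6.

6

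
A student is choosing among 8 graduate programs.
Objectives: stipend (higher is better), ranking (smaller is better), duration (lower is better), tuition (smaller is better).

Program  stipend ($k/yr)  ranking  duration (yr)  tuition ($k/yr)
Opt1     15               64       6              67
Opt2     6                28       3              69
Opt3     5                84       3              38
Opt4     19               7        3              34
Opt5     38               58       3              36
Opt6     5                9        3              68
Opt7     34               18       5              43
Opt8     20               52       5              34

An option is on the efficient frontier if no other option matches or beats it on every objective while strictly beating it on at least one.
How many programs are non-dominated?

Opt1: dominated by Opt4 (stipend 19≥15, ranking 7≤64, duration 3≤6, tuition 34≤67).
Opt2: dominated by Opt4 (stipend 19≥6, ranking 7≤28, duration 3≤3, tuition 34≤69).
Opt3: dominated by Opt4 (stipend 19≥5, ranking 7≤84, duration 3≤3, tuition 34≤38).
Opt4: not dominated (best ranking).
Opt5: not dominated (best stipend).
Opt6: dominated by Opt4 (stipend 19≥5, ranking 7≤9, duration 3≤3, tuition 34≤68).
Opt7: not dominated.
Opt8: not dominated.
Pareto-optimal: Opt4, Opt5, Opt7, Opt8 → 4.

4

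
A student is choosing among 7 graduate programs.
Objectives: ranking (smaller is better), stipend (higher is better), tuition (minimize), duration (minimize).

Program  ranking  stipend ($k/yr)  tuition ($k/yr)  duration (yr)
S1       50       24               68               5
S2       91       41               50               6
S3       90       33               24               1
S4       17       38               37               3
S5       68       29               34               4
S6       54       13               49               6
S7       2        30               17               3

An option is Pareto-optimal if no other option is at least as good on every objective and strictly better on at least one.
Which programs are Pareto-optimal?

S1: dominated by S4 (ranking 17≤50, stipend 38≥24, tuition 37≤68, duration 3≤5).
S2: not dominated (best stipend).
S3: not dominated (best duration).
S4: not dominated.
S5: dominated by S7 (ranking 2≤68, stipend 30≥29, tuition 17≤34, duration 3≤4).
S6: dominated by S4 (ranking 17≤54, stipend 38≥13, tuition 37≤49, duration 3≤6).
S7: not dominated (best ranking).

S2, S3, S4, S7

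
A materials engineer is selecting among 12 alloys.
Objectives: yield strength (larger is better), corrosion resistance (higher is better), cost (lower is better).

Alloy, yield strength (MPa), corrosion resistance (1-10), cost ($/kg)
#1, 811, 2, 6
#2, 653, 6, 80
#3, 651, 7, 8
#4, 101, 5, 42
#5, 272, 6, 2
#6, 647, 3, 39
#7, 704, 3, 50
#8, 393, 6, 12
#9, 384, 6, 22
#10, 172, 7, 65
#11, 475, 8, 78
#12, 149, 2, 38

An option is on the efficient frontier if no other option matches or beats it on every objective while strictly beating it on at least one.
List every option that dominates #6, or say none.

#3: yield strength 651≥647, corrosion resistance 7≥3, cost 8≤39 — dominates #6.
Others (#1, #2, #4, #5, #7, #8, #9, #10, #11, #12) are each worse than #6 on at least one objective.

#3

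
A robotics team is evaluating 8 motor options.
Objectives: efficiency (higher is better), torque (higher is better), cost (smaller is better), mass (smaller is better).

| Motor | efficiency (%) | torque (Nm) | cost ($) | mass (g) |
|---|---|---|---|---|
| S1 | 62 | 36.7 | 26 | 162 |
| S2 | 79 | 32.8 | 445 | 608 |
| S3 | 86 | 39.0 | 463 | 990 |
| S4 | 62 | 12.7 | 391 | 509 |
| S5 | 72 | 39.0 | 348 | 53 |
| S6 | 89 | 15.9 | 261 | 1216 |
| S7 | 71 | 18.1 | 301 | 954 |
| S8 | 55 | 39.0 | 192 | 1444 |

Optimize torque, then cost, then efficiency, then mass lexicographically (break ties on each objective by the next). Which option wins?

First maximize torque: best is 39.0, kept {S3, S5, S8}.
Then minimize cost: best is 192, kept {S8}.

S8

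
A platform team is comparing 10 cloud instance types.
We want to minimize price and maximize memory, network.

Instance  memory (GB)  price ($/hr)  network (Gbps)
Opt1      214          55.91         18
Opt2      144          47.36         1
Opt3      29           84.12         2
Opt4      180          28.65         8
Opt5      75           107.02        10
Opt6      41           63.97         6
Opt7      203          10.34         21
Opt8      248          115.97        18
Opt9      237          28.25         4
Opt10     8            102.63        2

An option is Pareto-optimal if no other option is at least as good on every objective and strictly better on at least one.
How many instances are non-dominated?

4

Opt1: not dominated.
Opt2: dominated by Opt4 (memory 180≥144, price 28.65≤47.36, network 8≥1).
Opt3: dominated by Opt1 (memory 214≥29, price 55.91≤84.12, network 18≥2).
Opt4: dominated by Opt7 (memory 203≥180, price 10.34≤28.65, network 21≥8).
Opt5: dominated by Opt1 (memory 214≥75, price 55.91≤107.02, network 18≥10).
Opt6: dominated by Opt1 (memory 214≥41, price 55.91≤63.97, network 18≥6).
Opt7: not dominated (best price).
Opt8: not dominated (best memory).
Opt9: not dominated.
Opt10: dominated by Opt1 (memory 214≥8, price 55.91≤102.63, network 18≥2).
Pareto-optimal: Opt1, Opt7, Opt8, Opt9 → 4.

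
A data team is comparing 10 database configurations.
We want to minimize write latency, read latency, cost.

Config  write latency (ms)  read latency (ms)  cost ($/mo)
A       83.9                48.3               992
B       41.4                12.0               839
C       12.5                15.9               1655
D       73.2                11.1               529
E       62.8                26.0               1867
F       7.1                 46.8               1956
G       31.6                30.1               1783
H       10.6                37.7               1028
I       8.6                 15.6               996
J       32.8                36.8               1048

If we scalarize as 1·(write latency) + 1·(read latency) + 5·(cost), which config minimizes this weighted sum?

A: 1·83.9 + 1·48.3 + 5·992 = 5092.2
B: 1·41.4 + 1·12.0 + 5·839 = 4248.4
C: 1·12.5 + 1·15.9 + 5·1655 = 8303.4
D: 1·73.2 + 1·11.1 + 5·529 = 2729.3
E: 1·62.8 + 1·26.0 + 5·1867 = 9423.8
F: 1·7.1 + 1·46.8 + 5·1956 = 9833.9
G: 1·31.6 + 1·30.1 + 5·1783 = 8976.7
H: 1·10.6 + 1·37.7 + 5·1028 = 5188.3
I: 1·8.6 + 1·15.6 + 5·996 = 5004.2
J: 1·32.8 + 1·36.8 + 5·1048 = 5309.6
Lowest: D at 2729.3.

D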